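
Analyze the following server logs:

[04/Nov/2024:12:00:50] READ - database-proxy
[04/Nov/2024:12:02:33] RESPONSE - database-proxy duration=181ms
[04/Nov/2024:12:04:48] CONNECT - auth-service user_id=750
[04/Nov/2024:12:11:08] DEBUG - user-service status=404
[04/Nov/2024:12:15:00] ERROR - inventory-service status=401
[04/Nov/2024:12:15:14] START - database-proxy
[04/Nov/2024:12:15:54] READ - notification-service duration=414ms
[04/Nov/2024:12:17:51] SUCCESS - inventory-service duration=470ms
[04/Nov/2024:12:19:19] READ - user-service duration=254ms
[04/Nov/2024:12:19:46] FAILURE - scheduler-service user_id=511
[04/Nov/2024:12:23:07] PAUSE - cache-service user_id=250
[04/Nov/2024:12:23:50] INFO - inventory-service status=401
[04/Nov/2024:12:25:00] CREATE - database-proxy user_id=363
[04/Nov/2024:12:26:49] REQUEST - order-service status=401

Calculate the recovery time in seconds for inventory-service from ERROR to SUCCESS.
171

To calculate recovery time:

1. Find ERROR event for inventory-service: 04/Nov/2024:12:15:00
2. Find next SUCCESS event for inventory-service: 04/Nov/2024:12:17:51
3. Recovery time: 04/Nov/2024:12:17:51 - 04/Nov/2024:12:15:00 = 171 seconds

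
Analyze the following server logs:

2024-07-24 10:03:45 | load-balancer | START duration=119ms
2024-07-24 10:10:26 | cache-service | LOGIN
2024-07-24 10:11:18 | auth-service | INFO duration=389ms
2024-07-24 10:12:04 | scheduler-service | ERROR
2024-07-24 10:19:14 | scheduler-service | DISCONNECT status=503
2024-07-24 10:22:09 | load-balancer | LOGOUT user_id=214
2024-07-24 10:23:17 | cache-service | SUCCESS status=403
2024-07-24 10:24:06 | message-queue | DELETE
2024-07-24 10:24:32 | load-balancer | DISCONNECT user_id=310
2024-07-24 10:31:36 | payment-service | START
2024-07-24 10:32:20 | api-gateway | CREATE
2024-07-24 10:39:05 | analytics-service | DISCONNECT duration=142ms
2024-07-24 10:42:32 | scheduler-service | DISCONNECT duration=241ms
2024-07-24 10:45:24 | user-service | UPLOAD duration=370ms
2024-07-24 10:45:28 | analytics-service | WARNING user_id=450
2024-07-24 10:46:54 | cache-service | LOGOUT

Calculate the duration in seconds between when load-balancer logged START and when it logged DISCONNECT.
1247

To find the time between events:

1. Locate the first START event for load-balancer: 2024-07-24 10:03:45
2. Locate the first DISCONNECT event for load-balancer: 2024-07-24 10:24:32
3. Calculate the difference: 2024-07-24 10:24:32 - 2024-07-24 10:03:45 = 1247 seconds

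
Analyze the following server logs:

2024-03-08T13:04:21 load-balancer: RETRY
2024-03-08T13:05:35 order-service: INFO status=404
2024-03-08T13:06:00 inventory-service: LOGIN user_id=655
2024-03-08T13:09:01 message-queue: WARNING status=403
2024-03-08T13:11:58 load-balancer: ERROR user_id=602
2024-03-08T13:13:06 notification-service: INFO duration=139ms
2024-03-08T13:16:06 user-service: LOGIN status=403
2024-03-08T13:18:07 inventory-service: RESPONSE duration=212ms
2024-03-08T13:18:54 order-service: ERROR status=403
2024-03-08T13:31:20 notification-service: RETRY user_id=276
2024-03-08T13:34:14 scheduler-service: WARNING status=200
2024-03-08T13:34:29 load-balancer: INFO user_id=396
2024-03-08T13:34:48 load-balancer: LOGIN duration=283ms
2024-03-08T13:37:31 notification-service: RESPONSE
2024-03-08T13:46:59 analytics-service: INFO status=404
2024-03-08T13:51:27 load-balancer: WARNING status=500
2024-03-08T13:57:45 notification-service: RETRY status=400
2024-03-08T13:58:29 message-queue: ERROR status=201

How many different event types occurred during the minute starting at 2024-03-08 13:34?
3

To count unique event types:

1. Filter events in the minute starting at 2024-03-08 13:34
2. Extract event types from matching entries
3. Count unique types: 3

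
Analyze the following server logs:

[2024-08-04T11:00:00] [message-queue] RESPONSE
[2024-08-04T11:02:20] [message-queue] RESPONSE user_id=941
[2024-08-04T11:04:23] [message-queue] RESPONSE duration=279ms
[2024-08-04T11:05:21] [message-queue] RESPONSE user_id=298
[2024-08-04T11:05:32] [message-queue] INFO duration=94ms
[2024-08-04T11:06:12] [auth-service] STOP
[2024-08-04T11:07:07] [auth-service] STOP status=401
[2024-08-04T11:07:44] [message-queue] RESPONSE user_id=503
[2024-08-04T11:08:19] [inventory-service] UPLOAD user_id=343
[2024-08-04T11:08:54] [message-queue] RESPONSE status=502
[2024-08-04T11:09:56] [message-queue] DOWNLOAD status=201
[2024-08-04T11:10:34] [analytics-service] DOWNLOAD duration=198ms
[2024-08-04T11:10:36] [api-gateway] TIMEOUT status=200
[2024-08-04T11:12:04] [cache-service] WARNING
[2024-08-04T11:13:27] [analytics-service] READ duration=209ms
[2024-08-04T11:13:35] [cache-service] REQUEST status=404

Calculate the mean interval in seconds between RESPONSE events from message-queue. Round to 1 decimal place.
106.8

To calculate average interval:

1. Find all RESPONSE events for message-queue in order
2. Calculate time gaps between consecutive events
3. Compute mean of gaps: 534 / 5 = 106.8 seconds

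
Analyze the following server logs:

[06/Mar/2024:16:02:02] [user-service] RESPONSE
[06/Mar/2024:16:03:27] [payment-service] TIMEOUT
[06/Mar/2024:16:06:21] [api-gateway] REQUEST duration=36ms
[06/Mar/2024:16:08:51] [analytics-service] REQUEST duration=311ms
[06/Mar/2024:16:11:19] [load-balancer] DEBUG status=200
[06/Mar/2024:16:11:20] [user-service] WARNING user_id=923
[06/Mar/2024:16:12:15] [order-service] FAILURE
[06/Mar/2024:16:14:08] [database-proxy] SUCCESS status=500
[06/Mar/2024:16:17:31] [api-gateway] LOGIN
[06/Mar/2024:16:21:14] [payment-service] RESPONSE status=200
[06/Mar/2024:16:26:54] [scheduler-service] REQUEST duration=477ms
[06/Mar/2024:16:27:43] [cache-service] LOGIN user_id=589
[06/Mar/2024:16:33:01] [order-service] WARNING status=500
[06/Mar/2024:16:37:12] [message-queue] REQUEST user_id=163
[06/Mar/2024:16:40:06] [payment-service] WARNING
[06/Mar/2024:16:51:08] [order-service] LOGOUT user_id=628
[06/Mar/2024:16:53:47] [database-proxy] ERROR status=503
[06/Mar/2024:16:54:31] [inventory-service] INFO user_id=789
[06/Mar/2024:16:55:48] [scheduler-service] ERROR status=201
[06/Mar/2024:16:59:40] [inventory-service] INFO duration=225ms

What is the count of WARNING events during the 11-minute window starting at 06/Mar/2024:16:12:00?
0

To count events in the time window:

1. Window boundaries: 06/Mar/2024:16:12:00 to 06/Mar/2024:16:23:00
2. Filter for WARNING events within this window
3. Count matching events: 0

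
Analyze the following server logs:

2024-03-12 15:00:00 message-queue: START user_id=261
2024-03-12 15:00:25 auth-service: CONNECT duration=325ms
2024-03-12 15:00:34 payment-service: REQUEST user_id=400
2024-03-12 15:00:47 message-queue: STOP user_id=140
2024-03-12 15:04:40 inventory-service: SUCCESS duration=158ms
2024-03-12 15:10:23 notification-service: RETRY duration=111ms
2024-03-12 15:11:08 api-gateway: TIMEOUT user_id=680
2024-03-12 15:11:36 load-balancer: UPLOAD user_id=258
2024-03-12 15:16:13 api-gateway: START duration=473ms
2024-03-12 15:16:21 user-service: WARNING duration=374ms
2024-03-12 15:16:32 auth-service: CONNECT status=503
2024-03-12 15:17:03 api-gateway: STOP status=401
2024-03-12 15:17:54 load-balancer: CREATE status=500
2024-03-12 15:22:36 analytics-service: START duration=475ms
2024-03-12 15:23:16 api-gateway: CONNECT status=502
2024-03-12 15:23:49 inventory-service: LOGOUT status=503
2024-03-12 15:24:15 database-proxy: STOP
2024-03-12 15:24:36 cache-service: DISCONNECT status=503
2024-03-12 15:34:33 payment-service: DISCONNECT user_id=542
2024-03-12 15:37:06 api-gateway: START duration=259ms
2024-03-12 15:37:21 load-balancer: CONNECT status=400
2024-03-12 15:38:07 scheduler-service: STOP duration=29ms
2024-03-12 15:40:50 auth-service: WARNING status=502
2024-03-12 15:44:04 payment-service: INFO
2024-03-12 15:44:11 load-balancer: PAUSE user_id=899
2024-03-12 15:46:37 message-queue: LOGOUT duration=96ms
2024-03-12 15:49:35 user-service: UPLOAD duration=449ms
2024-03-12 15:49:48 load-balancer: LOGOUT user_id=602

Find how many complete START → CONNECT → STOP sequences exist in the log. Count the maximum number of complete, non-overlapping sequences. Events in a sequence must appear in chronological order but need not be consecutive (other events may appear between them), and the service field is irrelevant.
4

To count sequences:

1. Look for pattern: START → CONNECT → STOP
2. Greedily scan the log in chronological order, matching each sequence element in turn (ignoring service)
3. Each time the full pattern completes, increment the count and restart matching from the next event
4. Complete non-overlapping sequences found: 4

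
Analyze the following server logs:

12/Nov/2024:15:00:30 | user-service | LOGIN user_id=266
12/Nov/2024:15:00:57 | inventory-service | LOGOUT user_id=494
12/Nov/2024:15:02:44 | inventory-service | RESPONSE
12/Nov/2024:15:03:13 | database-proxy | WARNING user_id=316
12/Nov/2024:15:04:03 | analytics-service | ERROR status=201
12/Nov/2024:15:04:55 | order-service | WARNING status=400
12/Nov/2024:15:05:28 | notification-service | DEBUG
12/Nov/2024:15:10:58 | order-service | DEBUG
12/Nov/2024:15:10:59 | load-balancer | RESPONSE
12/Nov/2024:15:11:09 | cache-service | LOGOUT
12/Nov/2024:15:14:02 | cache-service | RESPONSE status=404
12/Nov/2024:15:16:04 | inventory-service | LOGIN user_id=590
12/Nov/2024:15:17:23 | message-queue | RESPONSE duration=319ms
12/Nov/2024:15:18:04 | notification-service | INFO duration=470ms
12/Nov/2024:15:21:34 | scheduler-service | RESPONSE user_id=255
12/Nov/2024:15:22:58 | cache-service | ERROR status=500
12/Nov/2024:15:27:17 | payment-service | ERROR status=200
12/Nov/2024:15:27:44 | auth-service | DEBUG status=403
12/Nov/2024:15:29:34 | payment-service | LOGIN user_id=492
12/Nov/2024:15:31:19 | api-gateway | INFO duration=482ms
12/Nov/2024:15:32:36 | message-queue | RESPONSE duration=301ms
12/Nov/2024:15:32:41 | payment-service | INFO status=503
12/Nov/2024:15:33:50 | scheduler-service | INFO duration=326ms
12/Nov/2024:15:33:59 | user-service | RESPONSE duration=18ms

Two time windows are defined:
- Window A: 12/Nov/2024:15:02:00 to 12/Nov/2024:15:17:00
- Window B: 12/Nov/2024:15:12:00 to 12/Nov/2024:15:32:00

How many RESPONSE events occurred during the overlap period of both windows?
1

To find overlap events:

1. Window A: 12/Nov/2024:15:02:00 to 12/Nov/2024:15:17:00
2. Window B: 12/Nov/2024:15:12:00 to 12/Nov/2024:15:32:00
3. Overlap period: 12/Nov/2024:15:12:00 to 12/Nov/2024:15:17:00
4. Count RESPONSE events in overlap: 1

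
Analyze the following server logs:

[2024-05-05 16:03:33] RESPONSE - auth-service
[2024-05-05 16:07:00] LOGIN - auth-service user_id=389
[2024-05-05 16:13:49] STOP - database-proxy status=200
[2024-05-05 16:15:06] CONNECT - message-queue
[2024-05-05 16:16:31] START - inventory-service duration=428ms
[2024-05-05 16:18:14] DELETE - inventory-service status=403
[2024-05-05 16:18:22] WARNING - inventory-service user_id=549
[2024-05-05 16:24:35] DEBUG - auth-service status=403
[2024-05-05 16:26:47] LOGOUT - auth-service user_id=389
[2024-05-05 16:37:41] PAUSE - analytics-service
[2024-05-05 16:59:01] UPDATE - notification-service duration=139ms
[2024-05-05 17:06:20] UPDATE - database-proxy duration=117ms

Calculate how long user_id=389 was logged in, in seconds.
1187

To calculate session duration:

1. Find LOGIN event for user_id=389: 2024-05-05 16:07:00
2. Find LOGOUT event for user_id=389: 2024-05-05 16:26:47
3. Session duration: 2024-05-05 16:26:47 - 2024-05-05 16:07:00 = 1187 seconds (19 minutes)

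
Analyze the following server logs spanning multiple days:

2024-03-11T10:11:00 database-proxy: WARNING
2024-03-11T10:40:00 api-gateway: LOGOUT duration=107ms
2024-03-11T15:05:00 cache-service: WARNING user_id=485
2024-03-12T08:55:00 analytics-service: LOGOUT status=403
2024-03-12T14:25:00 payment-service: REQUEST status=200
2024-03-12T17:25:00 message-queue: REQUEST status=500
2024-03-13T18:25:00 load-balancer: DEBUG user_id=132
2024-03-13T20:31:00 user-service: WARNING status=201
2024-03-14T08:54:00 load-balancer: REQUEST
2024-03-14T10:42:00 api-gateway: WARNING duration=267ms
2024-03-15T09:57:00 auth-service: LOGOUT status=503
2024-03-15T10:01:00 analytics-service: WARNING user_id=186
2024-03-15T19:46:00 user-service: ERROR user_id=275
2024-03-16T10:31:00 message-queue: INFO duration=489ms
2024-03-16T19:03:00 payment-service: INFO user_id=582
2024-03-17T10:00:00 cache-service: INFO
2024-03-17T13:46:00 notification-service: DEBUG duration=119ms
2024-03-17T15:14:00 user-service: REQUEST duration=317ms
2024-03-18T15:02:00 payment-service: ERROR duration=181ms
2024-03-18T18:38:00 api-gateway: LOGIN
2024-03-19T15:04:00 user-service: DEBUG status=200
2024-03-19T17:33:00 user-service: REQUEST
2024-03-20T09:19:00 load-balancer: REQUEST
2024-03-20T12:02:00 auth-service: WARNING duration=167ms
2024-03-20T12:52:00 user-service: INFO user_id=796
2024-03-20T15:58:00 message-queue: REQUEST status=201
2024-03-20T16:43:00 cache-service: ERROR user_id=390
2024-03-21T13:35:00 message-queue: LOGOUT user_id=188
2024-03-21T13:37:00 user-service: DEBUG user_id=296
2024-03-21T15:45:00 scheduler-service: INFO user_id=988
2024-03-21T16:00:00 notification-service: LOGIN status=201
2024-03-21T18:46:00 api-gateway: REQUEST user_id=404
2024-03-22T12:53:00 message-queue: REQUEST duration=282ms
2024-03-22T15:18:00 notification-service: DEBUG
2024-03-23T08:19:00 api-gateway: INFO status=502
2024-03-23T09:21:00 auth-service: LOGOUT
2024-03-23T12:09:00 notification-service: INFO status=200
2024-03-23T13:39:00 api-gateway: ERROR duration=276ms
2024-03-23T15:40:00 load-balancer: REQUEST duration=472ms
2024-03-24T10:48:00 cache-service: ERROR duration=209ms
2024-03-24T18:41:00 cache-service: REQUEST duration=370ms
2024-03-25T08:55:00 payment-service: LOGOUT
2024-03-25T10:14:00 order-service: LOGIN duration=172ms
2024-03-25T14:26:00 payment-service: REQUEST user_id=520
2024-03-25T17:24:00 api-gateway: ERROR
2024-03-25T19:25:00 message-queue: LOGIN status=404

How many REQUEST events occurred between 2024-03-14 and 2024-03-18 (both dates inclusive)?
2

To filter by date range:

1. Date range: 2024-03-14 through 2024-03-18, both dates inclusive
2. Filter for REQUEST events whose date falls in this range
3. Count matching events: 2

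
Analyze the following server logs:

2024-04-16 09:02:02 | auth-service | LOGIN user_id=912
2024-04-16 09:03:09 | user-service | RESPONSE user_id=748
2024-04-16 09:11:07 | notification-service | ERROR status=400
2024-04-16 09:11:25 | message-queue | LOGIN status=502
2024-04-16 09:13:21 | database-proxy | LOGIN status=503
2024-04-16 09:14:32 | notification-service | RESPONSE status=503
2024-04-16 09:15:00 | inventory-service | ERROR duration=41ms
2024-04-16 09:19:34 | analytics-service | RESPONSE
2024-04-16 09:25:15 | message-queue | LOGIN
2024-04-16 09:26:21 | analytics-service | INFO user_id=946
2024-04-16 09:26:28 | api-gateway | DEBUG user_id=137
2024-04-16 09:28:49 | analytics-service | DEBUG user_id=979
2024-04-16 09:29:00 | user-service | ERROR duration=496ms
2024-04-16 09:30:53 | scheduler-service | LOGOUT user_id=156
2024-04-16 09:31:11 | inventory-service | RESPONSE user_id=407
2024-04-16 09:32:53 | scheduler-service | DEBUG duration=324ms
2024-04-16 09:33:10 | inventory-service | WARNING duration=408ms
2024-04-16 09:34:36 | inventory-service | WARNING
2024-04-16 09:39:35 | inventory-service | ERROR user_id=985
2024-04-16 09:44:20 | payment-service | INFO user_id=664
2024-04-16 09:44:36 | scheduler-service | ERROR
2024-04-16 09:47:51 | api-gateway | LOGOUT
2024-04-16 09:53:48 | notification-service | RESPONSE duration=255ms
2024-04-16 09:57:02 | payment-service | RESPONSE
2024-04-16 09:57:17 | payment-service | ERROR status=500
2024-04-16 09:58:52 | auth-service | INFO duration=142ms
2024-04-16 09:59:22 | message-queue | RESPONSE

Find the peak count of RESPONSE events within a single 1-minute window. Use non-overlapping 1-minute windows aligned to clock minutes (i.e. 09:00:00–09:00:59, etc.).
1

To find the burst window:

1. Divide the log period into non-overlapping 1-minute windows starting at 09:00
2. Count RESPONSE events in each window
3. Find the window with maximum count
4. Maximum events in a window: 1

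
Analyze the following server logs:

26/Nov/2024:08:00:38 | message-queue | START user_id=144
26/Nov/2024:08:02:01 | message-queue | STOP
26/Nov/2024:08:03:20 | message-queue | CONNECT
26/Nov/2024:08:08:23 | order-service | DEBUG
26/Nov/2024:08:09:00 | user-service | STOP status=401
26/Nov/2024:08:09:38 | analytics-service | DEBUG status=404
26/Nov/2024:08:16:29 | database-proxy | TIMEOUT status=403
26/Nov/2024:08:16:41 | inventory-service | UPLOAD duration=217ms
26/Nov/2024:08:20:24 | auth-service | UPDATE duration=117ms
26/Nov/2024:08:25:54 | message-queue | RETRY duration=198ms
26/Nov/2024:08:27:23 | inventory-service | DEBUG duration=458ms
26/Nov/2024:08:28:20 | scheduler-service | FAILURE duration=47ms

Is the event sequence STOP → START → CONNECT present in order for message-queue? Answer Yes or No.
No

To verify sequence order:

1. Find all events in sequence STOP → START → CONNECT for message-queue
2. Extract their timestamps
3. Check if timestamps are in ascending order
4. Result: No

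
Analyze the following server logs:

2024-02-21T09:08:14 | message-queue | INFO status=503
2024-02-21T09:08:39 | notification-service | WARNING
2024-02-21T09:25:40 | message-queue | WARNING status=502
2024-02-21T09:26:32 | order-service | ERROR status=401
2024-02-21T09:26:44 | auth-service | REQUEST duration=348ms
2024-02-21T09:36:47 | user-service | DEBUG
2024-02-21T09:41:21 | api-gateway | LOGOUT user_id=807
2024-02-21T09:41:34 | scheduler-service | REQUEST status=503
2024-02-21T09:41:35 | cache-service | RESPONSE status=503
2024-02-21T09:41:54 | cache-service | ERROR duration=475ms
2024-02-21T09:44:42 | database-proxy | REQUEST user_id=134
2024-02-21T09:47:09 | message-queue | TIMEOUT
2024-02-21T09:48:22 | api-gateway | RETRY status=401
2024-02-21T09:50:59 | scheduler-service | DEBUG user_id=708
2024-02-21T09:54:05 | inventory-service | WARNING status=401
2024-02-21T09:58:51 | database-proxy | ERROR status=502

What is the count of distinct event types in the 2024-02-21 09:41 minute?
4

To count unique event types:

1. Filter events in the minute starting at 2024-02-21 09:41
2. Extract event types from matching entries
3. Count unique types: 4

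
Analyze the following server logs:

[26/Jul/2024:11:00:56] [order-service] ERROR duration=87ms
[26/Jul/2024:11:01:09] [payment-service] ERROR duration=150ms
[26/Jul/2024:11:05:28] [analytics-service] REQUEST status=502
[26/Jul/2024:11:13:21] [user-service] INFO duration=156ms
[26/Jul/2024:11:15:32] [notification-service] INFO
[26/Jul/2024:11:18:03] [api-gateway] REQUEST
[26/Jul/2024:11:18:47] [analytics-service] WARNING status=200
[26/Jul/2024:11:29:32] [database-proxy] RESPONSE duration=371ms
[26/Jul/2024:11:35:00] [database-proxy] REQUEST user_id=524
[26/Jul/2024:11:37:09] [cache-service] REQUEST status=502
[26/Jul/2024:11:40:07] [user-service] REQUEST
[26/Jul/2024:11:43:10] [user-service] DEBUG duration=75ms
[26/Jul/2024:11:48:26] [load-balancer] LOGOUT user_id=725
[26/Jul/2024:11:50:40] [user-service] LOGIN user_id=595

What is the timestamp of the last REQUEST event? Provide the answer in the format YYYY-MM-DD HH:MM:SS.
2024-07-26 11:40:07

To find the last event:

1. Filter for all REQUEST events
2. Sort by timestamp
3. Select the last one
4. Timestamp: 2024-07-26 11:40:07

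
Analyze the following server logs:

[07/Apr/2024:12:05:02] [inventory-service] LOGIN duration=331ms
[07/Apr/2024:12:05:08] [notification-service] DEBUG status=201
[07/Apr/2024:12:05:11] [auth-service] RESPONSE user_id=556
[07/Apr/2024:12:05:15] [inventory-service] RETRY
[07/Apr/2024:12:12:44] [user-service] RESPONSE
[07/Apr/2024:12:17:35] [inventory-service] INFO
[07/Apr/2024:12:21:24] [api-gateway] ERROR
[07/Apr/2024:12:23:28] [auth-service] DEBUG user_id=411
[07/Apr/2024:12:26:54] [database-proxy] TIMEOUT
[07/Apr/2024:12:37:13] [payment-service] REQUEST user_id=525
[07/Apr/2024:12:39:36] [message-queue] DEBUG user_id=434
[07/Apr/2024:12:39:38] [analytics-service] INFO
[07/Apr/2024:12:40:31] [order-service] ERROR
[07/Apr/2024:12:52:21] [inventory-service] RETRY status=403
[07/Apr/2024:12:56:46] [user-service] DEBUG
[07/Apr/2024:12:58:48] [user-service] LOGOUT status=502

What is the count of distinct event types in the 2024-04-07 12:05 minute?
4

To count unique event types:

1. Filter events in the minute starting at 2024-04-07 12:05
2. Extract event types from matching entries
3. Count unique types: 4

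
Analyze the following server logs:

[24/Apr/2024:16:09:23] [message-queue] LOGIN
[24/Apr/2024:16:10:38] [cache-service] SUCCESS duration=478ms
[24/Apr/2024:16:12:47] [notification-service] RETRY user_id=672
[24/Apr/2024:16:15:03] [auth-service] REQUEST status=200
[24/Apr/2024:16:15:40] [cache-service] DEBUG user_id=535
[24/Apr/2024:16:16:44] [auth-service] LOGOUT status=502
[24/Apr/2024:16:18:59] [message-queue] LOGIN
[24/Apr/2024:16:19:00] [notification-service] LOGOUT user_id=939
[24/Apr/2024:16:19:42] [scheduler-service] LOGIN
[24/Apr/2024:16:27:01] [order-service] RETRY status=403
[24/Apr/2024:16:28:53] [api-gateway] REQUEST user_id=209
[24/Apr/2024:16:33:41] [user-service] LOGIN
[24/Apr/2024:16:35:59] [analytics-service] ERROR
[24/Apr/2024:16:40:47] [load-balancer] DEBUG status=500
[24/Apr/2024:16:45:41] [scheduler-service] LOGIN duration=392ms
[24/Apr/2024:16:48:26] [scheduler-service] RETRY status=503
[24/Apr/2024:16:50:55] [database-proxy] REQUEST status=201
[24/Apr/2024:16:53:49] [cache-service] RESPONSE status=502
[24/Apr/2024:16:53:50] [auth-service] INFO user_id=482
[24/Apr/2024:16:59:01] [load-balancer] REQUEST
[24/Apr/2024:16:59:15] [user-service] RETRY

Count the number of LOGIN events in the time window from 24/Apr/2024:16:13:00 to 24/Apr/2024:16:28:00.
2

To count events in the time window:

1. Window boundaries: 24/Apr/2024:16:13:00 to 24/Apr/2024:16:28:00
2. Filter for LOGIN events within this window
3. Count matching events: 2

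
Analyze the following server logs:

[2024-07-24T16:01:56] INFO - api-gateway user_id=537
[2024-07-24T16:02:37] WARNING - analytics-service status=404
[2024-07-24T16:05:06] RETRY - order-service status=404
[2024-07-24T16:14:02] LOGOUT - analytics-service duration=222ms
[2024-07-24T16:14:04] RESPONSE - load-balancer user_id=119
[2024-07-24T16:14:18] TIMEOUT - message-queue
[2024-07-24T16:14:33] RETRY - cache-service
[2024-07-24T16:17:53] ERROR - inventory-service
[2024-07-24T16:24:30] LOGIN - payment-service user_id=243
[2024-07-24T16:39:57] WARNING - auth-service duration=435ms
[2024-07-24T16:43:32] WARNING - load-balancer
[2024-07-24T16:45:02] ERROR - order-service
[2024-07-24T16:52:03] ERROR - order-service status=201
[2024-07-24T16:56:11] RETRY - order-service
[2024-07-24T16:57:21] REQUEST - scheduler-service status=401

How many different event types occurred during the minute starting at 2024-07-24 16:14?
4

To count unique event types:

1. Filter events in the minute starting at 2024-07-24 16:14
2. Extract event types from matching entries
3. Count unique types: 4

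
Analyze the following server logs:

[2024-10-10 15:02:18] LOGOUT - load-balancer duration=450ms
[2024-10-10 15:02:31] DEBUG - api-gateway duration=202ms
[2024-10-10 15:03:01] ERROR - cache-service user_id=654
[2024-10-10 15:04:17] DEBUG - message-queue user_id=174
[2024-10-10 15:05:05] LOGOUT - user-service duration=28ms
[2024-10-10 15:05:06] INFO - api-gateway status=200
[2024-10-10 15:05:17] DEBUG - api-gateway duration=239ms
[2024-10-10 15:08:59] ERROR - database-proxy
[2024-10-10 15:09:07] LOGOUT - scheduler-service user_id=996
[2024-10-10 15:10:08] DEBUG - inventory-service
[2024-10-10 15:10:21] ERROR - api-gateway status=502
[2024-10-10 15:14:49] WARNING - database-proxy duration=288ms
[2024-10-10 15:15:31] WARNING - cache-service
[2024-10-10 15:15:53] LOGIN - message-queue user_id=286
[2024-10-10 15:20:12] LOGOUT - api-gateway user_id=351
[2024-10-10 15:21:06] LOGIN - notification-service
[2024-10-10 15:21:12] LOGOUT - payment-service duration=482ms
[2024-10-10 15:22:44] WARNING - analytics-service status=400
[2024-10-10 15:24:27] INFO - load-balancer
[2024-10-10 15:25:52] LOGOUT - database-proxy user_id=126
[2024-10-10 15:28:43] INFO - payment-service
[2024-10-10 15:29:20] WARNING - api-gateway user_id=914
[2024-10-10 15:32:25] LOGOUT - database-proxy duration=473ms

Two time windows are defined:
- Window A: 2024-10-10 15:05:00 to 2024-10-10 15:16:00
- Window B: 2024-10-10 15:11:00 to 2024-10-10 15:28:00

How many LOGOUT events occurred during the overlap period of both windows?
0

To find overlap events:

1. Window A: 2024-10-10 15:05:00 to 2024-10-10 15:16:00
2. Window B: 2024-10-10 15:11:00 to 2024-10-10 15:28:00
3. Overlap period: 2024-10-10 15:11:00 to 2024-10-10 15:16:00
4. Count LOGOUT events in overlap: 0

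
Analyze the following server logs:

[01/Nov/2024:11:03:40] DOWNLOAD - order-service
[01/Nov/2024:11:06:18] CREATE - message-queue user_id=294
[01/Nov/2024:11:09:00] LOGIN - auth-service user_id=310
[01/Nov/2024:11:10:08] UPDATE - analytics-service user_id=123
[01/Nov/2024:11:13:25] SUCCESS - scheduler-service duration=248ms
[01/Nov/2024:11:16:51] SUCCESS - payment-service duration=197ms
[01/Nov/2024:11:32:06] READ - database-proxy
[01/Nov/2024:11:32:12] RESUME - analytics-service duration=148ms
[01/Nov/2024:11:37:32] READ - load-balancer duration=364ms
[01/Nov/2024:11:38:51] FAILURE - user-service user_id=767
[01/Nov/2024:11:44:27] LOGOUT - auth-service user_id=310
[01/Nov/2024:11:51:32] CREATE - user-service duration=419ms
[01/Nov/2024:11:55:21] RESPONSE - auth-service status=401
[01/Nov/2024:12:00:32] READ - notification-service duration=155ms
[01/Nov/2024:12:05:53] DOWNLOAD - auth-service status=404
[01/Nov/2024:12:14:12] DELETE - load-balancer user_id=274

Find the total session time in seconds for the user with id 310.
2127

To calculate session duration:

1. Find LOGIN event for user_id=310: 01/Nov/2024:11:09:00
2. Find LOGOUT event for user_id=310: 01/Nov/2024:11:44:27
3. Session duration: 01/Nov/2024:11:44:27 - 01/Nov/2024:11:09:00 = 2127 seconds (35 minutes)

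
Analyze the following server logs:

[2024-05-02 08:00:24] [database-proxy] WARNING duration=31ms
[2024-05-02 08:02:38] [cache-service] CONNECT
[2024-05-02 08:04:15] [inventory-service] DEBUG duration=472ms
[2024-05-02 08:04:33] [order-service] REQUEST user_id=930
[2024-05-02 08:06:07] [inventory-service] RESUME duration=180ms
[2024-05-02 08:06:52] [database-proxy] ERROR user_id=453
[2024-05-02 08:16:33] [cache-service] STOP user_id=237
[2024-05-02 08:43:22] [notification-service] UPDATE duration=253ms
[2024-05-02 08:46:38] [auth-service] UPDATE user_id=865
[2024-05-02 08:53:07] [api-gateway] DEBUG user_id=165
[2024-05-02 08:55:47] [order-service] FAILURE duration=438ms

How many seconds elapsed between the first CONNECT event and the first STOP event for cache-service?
835

To find the time between events:

1. Locate the first CONNECT event for cache-service: 2024-05-02 08:02:38
2. Locate the first STOP event for cache-service: 2024-05-02 08:16:33
3. Calculate the difference: 2024-05-02 08:16:33 - 2024-05-02 08:02:38 = 835 seconds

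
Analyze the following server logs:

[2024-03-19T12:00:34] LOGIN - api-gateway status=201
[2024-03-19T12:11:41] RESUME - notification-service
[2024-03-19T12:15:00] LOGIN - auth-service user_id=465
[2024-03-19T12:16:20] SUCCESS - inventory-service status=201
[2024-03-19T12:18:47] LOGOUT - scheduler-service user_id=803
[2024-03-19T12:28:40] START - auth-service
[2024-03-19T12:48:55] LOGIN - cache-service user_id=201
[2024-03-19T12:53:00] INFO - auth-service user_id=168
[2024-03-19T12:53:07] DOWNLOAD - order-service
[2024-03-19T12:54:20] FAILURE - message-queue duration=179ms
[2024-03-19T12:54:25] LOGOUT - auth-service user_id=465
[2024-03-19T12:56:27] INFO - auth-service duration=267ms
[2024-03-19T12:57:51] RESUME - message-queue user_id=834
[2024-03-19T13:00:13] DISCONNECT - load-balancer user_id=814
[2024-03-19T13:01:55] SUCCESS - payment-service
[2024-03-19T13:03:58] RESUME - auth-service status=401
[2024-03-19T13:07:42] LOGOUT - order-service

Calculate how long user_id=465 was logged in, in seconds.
2365

To calculate session duration:

1. Find LOGIN event for user_id=465: 2024-03-19T12:15:00
2. Find LOGOUT event for user_id=465: 2024-03-19T12:54:25
3. Session duration: 2024-03-19T12:54:25 - 2024-03-19T12:15:00 = 2365 seconds (39 minutes)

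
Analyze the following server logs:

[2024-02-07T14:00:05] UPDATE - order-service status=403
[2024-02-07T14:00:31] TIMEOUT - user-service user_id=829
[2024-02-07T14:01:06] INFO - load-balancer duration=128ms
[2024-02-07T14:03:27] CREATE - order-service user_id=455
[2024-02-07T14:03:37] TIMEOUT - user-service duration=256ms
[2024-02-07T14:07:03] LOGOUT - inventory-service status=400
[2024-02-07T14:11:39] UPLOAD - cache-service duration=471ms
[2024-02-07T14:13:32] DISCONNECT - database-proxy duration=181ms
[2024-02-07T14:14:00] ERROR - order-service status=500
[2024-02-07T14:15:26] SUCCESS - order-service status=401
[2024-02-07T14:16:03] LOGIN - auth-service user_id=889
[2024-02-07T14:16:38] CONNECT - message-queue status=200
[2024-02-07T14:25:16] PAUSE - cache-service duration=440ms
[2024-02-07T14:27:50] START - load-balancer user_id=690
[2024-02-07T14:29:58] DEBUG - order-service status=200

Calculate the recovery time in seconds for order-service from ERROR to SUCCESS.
86

To calculate recovery time:

1. Find ERROR event for order-service: 2024-02-07T14:14:00
2. Find next SUCCESS event for order-service: 2024-02-07T14:15:26
3. Recovery time: 2024-02-07T14:15:26 - 2024-02-07T14:14:00 = 86 seconds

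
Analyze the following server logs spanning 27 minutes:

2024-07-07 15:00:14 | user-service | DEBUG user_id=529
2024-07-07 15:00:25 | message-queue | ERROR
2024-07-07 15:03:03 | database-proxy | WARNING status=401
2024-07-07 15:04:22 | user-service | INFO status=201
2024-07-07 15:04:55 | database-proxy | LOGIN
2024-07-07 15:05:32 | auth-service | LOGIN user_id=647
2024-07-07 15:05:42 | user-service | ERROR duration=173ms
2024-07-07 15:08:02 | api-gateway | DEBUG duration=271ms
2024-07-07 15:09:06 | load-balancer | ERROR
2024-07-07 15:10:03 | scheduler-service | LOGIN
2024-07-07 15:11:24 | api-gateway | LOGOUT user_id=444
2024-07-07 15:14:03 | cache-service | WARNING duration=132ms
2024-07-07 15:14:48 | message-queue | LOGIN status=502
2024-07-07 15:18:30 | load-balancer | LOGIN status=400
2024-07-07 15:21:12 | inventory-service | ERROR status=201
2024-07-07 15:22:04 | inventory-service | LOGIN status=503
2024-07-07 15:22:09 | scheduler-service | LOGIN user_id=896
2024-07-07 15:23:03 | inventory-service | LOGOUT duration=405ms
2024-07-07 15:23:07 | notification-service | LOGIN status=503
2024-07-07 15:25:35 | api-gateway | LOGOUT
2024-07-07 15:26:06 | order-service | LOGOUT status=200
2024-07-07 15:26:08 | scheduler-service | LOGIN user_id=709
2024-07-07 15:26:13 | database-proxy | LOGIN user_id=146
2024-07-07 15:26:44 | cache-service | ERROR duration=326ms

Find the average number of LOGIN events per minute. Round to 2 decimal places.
0.37

To calculate the rate:

1. Count total LOGIN events: 10
2. Total time period: 27 minutes
3. Rate = 10 / 27 = 0.37 events per minute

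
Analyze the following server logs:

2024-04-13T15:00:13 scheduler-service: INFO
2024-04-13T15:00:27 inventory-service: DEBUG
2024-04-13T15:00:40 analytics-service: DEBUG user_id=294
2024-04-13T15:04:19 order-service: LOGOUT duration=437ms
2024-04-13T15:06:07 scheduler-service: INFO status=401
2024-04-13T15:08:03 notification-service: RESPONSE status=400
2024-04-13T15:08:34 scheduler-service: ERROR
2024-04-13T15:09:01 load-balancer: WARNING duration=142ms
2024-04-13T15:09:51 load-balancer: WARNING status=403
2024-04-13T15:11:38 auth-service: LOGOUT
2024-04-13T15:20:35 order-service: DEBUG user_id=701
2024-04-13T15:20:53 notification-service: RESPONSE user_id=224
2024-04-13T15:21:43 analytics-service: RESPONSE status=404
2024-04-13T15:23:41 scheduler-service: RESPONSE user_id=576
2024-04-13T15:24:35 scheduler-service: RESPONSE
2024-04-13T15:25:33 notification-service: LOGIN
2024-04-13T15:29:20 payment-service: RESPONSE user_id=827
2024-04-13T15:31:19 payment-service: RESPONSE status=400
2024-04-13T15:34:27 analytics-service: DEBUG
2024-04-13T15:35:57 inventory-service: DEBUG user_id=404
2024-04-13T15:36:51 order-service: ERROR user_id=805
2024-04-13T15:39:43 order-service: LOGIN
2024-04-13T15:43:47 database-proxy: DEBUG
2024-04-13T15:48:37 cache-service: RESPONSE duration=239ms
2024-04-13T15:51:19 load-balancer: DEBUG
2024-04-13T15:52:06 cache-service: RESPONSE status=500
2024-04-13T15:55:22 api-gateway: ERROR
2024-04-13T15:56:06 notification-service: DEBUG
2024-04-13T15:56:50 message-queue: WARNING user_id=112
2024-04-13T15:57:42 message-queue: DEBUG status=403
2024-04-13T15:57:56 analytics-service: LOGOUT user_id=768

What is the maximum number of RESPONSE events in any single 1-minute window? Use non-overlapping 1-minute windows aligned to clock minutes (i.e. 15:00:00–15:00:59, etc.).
1

To find the burst window:

1. Divide the log period into non-overlapping 1-minute windows starting at 15:00
2. Count RESPONSE events in each window
3. Find the window with maximum count
4. Maximum events in a window: 1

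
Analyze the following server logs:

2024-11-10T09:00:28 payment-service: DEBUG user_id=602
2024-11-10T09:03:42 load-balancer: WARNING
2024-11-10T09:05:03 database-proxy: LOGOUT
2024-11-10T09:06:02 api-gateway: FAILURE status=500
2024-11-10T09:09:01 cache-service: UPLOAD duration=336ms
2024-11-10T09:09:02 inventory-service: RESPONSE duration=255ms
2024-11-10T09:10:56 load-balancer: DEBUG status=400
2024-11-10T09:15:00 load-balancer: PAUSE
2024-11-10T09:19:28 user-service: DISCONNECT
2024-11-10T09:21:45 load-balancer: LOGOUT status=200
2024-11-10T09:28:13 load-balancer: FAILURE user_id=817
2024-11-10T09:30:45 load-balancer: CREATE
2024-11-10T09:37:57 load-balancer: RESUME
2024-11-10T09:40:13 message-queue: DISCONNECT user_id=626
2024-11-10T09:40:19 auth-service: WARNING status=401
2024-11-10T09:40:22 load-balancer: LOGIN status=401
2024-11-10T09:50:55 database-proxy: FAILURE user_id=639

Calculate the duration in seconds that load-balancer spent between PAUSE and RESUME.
1377

To calculate state duration:

1. Find PAUSE event for load-balancer: 2024-11-10T09:15:00
2. Find RESUME event for load-balancer: 2024-11-10T09:37:57
3. Calculate duration: 2024-11-10T09:37:57 - 2024-11-10T09:15:00 = 1377 seconds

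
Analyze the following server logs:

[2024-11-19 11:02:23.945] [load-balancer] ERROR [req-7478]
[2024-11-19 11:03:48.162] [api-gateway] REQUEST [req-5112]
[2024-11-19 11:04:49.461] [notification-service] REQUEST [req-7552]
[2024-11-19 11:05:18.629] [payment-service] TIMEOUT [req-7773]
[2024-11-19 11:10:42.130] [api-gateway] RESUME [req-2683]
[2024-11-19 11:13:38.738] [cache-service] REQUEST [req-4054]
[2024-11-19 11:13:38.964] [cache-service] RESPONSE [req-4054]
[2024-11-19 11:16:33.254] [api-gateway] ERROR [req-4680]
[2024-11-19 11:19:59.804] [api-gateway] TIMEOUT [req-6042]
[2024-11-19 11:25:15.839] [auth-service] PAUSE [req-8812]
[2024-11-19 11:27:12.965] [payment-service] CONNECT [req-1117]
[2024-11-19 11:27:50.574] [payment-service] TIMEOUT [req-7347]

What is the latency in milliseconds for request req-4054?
226

To calculate latency:

1. Find REQUEST with id req-4054: 2024-11-19 11:13:38.738
2. Find RESPONSE with id req-4054: 2024-11-19 11:13:38.964
3. Latency: 2024-11-19 11:13:38.964 - 2024-11-19 11:13:38.738 = 226ms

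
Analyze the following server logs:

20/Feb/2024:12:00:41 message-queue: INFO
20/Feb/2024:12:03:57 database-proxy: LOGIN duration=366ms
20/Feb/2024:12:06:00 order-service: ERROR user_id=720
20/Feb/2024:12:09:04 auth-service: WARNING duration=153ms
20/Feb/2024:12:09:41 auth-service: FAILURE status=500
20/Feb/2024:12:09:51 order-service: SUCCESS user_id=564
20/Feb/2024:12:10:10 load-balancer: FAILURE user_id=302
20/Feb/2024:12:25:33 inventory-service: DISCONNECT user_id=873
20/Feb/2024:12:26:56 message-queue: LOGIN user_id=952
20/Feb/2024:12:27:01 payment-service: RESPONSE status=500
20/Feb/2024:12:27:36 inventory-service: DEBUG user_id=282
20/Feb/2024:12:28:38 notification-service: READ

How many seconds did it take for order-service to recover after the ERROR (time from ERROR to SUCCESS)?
231

To calculate recovery time:

1. Find ERROR event for order-service: 20/Feb/2024:12:06:00
2. Find next SUCCESS event for order-service: 20/Feb/2024:12:09:51
3. Recovery time: 20/Feb/2024:12:09:51 - 20/Feb/2024:12:06:00 = 231 seconds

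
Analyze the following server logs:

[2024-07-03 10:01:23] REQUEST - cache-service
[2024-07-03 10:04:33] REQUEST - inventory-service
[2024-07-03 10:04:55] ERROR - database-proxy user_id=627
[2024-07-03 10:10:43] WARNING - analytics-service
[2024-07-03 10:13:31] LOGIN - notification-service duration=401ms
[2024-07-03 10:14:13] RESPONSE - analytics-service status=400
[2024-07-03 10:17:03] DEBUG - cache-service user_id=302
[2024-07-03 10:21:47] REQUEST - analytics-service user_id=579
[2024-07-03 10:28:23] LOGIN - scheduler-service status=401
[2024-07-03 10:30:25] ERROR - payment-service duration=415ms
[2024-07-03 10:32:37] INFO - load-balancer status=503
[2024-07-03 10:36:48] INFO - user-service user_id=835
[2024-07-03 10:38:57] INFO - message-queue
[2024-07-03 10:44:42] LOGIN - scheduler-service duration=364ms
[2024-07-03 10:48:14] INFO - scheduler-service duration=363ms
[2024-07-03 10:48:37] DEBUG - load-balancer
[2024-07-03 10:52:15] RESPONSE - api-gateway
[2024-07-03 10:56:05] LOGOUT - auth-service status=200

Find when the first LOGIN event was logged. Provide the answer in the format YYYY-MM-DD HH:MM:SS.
2024-07-03 10:13:31

To find the first event:

1. Filter for all LOGIN events
2. Sort by timestamp
3. Select the first one
4. Timestamp: 2024-07-03 10:13:31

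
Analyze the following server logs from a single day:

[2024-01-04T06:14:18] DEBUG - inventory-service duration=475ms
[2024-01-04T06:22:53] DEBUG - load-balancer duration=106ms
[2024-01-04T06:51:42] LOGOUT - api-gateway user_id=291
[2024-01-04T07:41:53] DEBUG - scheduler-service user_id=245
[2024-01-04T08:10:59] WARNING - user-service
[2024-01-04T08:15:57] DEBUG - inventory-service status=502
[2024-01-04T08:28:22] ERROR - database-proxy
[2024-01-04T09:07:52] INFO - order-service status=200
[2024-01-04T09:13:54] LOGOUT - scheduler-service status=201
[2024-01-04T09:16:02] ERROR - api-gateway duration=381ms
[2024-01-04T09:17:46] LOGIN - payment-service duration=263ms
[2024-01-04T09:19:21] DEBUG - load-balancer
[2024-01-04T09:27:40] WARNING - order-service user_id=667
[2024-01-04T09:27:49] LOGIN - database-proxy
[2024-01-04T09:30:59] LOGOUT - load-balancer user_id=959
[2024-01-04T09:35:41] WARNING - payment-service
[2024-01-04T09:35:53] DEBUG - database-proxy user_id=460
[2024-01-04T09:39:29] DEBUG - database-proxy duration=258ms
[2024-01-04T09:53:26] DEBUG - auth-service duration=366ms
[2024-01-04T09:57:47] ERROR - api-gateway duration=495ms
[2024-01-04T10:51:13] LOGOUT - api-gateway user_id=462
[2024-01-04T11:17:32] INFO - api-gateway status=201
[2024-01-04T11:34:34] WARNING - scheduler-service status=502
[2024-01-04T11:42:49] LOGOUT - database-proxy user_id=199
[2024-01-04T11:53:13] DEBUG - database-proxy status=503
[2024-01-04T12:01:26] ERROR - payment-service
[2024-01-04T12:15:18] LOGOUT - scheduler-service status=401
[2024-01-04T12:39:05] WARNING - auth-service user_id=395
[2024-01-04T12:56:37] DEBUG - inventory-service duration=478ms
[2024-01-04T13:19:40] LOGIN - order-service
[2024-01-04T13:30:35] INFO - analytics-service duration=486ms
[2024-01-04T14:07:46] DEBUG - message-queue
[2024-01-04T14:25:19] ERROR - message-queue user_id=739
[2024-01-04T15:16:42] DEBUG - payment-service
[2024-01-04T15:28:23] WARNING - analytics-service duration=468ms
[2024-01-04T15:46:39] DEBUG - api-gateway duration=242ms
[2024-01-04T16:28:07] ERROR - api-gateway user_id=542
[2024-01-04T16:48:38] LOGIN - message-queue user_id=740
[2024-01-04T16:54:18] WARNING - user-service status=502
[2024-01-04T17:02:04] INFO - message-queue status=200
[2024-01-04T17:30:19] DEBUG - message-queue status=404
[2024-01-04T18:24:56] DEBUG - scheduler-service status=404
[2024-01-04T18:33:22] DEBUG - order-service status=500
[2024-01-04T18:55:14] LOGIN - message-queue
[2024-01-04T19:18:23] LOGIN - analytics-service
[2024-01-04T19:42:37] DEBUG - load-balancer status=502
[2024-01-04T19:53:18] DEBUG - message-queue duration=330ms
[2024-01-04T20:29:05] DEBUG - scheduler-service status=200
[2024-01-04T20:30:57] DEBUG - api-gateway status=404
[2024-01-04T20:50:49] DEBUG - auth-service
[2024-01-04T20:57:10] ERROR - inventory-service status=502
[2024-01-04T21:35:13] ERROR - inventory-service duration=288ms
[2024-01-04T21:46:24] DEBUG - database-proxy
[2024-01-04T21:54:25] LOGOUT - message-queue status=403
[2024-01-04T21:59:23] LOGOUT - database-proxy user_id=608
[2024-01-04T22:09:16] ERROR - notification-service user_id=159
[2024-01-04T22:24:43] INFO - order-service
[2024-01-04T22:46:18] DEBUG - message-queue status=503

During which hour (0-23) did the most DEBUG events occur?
9

To find the peak hour:

1. Group all DEBUG events by hour
2. Count events in each hour
3. Find hour with maximum count
4. Peak hour: 9 (with 4 events)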